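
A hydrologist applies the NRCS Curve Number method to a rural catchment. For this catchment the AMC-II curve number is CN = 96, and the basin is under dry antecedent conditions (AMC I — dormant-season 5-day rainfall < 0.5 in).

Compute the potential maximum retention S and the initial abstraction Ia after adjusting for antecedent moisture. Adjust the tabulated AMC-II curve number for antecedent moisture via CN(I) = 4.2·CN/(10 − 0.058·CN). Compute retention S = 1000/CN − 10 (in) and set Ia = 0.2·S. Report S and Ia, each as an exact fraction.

Dry (AMC I): CN(I) = 4.2·96/(10 − 0.058·96) = (2016/5)/(554/125) = 25200/277 ≈ 90.975
Retention S: 1000/CN − 10 with CN=90.975 → S = 125/126 ≈ 0.992 in
Initial abstraction Ia = S/5 = (125/126)/5 = 25/126 ≈ 0.198 in

S = 125/126 in ≈ 0.992 in; Ia = 25/126 in ≈ 0.198 in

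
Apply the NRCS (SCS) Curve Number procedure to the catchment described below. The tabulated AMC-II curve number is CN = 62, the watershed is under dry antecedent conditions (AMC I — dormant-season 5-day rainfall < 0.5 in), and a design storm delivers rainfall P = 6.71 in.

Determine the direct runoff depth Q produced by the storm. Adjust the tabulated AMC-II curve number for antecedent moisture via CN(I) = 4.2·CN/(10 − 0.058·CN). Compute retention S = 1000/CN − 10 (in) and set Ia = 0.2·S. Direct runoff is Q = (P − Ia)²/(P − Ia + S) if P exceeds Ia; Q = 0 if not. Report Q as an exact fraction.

Q = 60920606041/77913047100 in ≈ 0.782 in

Adjust CN=62 to AMC I: 4.2·62/(10 − 0.058·62) → (1302/5) ÷ (1601/250) = 65100/1601 ≈ 40.662
S = 1000/(65100/1601) − 10 = 9500/651 in ≈ 14.593 in
Ia = 0.2S: 0.2·14.593 = 2.919 in (exactly 1900/651)
Since P=6.710 > Ia=2.919: effective rainfall P−Ia = 246821/65100 in
Runoff Q = (P−Ia)²/(P−Ia+S) = (3.791)²/(3.791+14.593) = 60920606041/77913047100 ≈ 0.782 in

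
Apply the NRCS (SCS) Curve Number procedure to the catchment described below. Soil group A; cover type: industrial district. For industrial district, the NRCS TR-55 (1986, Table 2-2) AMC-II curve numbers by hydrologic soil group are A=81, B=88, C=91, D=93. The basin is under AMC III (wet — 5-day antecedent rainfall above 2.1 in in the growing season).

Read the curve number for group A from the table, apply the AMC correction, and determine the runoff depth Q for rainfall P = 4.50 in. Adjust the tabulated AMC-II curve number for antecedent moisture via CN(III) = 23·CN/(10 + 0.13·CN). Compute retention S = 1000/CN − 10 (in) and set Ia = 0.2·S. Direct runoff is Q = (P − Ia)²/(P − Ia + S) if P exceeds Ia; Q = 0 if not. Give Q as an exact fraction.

NRCS table: industrial district, soil group A → CN(II) = 81
Adjust CN=81 to AMC III: 23·81/(10 + 0.13·81) → 1863 ÷ (2053/100) = 186300/2053 ≈ 90.745
Retention S: 1000/CN − 10 with CN=90.745 → S = 1900/1863 ≈ 1.020 in
Initial abstraction Ia = S/5 = (1900/1863)/5 = 380/1863 ≈ 0.204 in
Excess rainfall: 4.500 − 0.204 = 4.296 in; P > Ia so Q > 0
Q: (16007/3726)² ÷ (19807/3726) = 256224049/73800882 in (≈ 3.472 in)

Q = 256224049/73800882 in ≈ 3.472 in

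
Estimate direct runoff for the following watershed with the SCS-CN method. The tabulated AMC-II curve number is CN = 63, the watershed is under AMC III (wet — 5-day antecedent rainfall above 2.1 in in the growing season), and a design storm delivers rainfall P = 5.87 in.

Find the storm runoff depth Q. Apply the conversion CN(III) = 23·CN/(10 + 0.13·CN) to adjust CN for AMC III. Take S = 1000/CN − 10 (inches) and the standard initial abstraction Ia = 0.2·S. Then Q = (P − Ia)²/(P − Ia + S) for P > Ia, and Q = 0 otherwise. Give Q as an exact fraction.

Adjust CN=63 to AMC III: 23·63/(10 + 0.13·63) → 1449 ÷ (1819/100) = 144900/1819 ≈ 79.659
Retention S: 1000/CN − 10 with CN=79.659 → S = 3700/1449 ≈ 2.553 in
Ia = 0.2S: 0.2·2.553 = 0.511 in (exactly 740/1449)
P − Ia = 5.870 − 0.511 = 776563/144900 ≈ 5.359 in (> 0, runoff occurs)
Q: (776563/144900)² ÷ (1146563/144900) = 603050092969/166136978700 in (≈ 3.630 in)

Q = 603050092969/166136978700 in ≈ 3.630 in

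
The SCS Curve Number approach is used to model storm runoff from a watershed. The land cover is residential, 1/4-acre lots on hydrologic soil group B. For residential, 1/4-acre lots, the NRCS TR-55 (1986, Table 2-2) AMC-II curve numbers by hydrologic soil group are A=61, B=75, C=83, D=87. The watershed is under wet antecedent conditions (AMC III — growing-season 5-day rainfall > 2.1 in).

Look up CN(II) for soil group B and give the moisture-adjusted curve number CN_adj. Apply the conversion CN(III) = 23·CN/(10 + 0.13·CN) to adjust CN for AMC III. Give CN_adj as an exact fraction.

NRCS table: residential, 1/4-acre lots, soil group B → CN(II) = 75
CN(III) from CN(II)=75: (23·75)/(10 + 0.13·75) = 6900/79 ≈ 87.342

CN_adj = 6900/79 ≈ 87.342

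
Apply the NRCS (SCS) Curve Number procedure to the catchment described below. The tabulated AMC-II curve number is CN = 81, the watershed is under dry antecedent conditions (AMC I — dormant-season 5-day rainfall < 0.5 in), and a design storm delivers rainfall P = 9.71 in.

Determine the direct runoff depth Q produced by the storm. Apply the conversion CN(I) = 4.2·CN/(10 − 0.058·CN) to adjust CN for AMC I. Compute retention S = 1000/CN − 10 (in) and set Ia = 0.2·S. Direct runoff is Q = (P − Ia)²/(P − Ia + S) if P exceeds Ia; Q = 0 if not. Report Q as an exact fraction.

Dry (AMC I): CN(I) = 4.2·81/(10 − 0.058·81) = (1701/5)/(2651/500) = 170100/2651 ≈ 64.164
S = 1000/(170100/2651) − 10 = 9500/1701 in ≈ 5.585 in
Ia = 0.2·(9500/1701) = 1900/1701 in ≈ 1.117 in
Excess rainfall: 9.710 − 1.117 = 8.593 in; P > Ia so Q > 0
Q = (1461671/170100)²/((1461671/170100) + 9500/1701) = (2136482112241/28934010000)/(2411671/170100) = 2136482112241/410225237100 in ≈ 5.208 in

Q = 2136482112241/410225237100 in ≈ 5.208 in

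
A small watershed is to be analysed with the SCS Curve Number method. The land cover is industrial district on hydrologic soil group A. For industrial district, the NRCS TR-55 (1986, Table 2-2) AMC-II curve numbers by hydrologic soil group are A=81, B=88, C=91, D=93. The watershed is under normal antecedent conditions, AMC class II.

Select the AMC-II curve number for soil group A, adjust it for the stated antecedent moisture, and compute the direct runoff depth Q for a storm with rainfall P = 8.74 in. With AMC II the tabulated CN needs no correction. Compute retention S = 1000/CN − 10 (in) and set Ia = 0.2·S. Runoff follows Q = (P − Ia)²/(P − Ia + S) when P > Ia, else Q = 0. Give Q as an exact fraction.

Q = 59055211/9165150 in ≈ 6.443 in

NRCS table: industrial district, soil group A → CN(II) = 81
AMC II — tabulated CN = 81 applies directly.
S = 1000/81 − 10 = 190/81 in ≈ 2.346 in
Ia = 0.2·(190/81) = 38/81 in ≈ 0.469 in
P − Ia = 8.740 − 0.469 = 33497/4050 ≈ 8.271 in (> 0, runoff occurs)
Q = (33497/4050)²/((33497/4050) + 190/81) = (1122049009/16402500)/(42997/4050) = 59055211/9165150 in ≈ 6.443 in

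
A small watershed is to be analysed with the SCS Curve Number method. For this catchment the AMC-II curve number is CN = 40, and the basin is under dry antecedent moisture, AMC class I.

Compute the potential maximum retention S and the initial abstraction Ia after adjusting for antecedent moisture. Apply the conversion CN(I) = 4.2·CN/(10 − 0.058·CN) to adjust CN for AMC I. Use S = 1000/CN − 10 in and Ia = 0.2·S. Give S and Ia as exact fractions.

S = 250/7 in ≈ 35.714 in; Ia = 50/7 in ≈ 7.143 in

Adjust CN=40 to AMC I: 4.2·40/(10 − 0.058·40) → 168 ÷ (192/25) = 175/8 ≈ 21.875
Retention S: 1000/CN − 10 with CN=21.875 → S = 250/7 ≈ 35.714 in
Ia = 0.2S: 0.2·35.714 = 7.143 in (exactly 50/7)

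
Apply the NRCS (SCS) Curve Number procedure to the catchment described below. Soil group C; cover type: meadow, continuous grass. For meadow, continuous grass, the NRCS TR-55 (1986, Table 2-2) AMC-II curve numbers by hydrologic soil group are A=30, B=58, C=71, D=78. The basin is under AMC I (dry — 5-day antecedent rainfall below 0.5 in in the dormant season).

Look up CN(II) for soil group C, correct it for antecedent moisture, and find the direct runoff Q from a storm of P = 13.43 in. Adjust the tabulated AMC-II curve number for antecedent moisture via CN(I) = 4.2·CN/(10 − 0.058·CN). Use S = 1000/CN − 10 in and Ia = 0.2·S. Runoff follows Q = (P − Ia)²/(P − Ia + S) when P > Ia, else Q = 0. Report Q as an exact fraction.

NRCS table: meadow, continuous grass, soil group C → CN(II) = 71
Adjust CN=71 to AMC I: 4.2·71/(10 − 0.058·71) → (1491/5) ÷ (2941/500) = 149100/2941 ≈ 50.697
Retention S: 1000/CN − 10 with CN=50.697 → S = 14500/1491 ≈ 9.725 in
Initial abstraction Ia = S/5 = (14500/1491)/5 = 2900/1491 ≈ 1.945 in
Excess rainfall: 13.430 − 1.945 = 11.485 in; P > Ia so Q > 0
Q: (1712413/149100)² ÷ (3162413/149100) = 2932358282569/471515778300 in (≈ 6.219 in)

Q = 2932358282569/471515778300 in ≈ 6.219 in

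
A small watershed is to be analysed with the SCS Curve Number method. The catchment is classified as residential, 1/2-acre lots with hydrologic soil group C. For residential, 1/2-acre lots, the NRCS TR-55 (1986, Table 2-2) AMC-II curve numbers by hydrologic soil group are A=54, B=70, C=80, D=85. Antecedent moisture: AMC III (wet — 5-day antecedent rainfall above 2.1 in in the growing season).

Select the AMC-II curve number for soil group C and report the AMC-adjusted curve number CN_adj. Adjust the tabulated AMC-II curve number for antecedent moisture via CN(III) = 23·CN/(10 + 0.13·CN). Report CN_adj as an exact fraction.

NRCS table: residential, 1/2-acre lots, soil group C → CN(II) = 80
CN(III) from CN(II)=80: (23·80)/(10 + 0.13·80) = 4600/51 ≈ 90.196

CN_adj = 4600/51 ≈ 90.196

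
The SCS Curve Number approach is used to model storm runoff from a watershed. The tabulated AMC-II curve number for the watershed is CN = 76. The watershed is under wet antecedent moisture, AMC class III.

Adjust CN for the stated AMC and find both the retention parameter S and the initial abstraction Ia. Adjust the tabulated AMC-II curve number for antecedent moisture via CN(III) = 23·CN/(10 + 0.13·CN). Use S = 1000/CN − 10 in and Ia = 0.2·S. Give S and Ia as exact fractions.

Adjust CN=76 to AMC III: 23·76/(10 + 0.13·76) → 1748 ÷ (497/25) = 43700/497 ≈ 87.928
Max retention: S = 1000/(43700/497) − 10 = 600/437 in (≈ 1.373 in)
Ia = 0.2·(600/437) = 120/437 in ≈ 0.275 in

S = 600/437 in ≈ 1.373 in; Ia = 120/437 in ≈ 0.275 in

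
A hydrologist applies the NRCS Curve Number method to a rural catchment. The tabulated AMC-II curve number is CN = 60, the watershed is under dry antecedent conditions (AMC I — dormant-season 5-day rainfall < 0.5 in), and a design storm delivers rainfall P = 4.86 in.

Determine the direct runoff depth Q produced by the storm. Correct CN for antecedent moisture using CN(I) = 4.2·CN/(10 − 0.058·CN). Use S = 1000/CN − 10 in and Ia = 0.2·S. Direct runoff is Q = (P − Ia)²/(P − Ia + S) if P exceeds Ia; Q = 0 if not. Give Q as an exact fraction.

Adjust CN=60 to AMC I: 4.2·60/(10 − 0.058·60) → 252 ÷ (163/25) = 6300/163 ≈ 38.650
Retention S: 1000/CN − 10 with CN=38.650 → S = 1000/63 ≈ 15.873 in
Initial abstraction Ia = S/5 = (1000/63)/5 = 200/63 ≈ 3.175 in
P − Ia = 4.860 − 3.175 = 5309/3150 ≈ 1.685 in (> 0, runoff occurs)
Runoff Q = (P−Ia)²/(P−Ia+S) = (1.685)²/(1.685+15.873) = 28185481/174223350 ≈ 0.162 in

Q = 28185481/174223350 in ≈ 0.162 in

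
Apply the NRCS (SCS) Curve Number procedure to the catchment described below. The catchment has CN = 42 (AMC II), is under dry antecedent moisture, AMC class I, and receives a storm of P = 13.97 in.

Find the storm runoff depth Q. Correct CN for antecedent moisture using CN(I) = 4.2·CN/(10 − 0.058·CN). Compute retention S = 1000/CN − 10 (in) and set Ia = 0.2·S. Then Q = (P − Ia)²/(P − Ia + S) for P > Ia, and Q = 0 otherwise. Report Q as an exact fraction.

Dry (AMC I): CN(I) = 4.2·42/(10 − 0.058·42) = (882/5)/(1891/250) = 44100/1891 ≈ 23.321
S = 1000/(44100/1891) − 10 = 14500/441 in ≈ 32.880 in
Initial abstraction Ia = S/5 = (14500/441)/5 = 2900/441 ≈ 6.576 in
Since P=13.970 > Ia=6.576: effective rainfall P−Ia = 326077/44100 in
Runoff Q = (P−Ia)²/(P−Ia+S) = (7.394)²/(7.394+32.880) = 106326209929/78324995700 ≈ 1.358 in

Q = 106326209929/78324995700 in ≈ 1.358 in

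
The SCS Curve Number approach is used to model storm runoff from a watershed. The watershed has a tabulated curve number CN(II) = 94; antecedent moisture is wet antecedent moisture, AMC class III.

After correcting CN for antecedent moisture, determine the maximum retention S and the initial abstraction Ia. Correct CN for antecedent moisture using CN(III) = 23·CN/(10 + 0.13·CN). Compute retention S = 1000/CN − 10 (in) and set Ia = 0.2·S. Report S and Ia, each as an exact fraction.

S = 300/1081 in ≈ 0.278 in; Ia = 60/1081 in ≈ 0.056 in

CN(III) from CN(II)=94: (23·94)/(10 + 0.13·94) = 108100/1111 ≈ 97.300
S = 1000/(108100/1111) − 10 = 300/1081 in ≈ 0.278 in
Initial abstraction Ia = S/5 = (300/1081)/5 = 60/1081 ≈ 0.056 in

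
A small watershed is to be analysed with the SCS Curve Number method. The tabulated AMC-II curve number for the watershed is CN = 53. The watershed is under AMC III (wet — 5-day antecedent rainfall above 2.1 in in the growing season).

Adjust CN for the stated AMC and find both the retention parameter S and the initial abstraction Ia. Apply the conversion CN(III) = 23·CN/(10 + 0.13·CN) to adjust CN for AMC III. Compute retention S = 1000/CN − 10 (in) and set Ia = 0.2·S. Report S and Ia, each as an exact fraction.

S = 4700/1219 in ≈ 3.856 in; Ia = 940/1219 in ≈ 0.771 in

CN(III) from CN(II)=53: (23·53)/(10 + 0.13·53) = 121900/1689 ≈ 72.173
S = 1000/(121900/1689) − 10 = 4700/1219 in ≈ 3.856 in
Initial abstraction Ia = S/5 = (4700/1219)/5 = 940/1219 ≈ 0.771 in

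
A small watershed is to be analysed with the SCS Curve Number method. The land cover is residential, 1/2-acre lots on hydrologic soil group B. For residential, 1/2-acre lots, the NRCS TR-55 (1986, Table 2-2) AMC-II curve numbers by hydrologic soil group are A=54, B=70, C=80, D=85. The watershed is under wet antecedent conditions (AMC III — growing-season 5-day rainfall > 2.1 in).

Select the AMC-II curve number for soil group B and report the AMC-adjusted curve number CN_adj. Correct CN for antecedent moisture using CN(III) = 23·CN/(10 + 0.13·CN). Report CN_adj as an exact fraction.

NRCS table: residential, 1/2-acre lots, soil group B → CN(II) = 70
CN(III) from CN(II)=70: (23·70)/(10 + 0.13·70) = 16100/191 ≈ 84.293

CN_adj = 16100/191 ≈ 84.293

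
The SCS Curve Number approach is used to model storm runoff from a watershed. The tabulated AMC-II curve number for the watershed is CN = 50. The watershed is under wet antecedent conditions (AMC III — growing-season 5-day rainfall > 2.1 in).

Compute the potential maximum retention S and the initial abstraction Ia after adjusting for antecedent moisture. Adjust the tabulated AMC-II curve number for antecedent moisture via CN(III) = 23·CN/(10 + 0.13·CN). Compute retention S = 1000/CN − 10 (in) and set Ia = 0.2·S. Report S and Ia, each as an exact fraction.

S = 100/23 in ≈ 4.348 in; Ia = 20/23 in ≈ 0.870 in

CN(III) from CN(II)=50: (23·50)/(10 + 0.13·50) = 2300/33 ≈ 69.697
Max retention: S = 1000/(2300/33) − 10 = 100/23 in (≈ 4.348 in)
Ia = 0.2S: 0.2·4.348 = 0.870 in (exactly 20/23)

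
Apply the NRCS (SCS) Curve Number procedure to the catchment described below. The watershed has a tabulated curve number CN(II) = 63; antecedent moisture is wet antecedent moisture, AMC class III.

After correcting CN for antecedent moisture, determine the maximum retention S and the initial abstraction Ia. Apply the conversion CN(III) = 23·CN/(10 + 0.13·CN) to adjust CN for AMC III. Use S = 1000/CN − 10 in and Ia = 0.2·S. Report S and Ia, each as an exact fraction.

S = 3700/1449 in ≈ 2.553 in; Ia = 740/1449 in ≈ 0.511 in

Adjust CN=63 to AMC III: 23·63/(10 + 0.13·63) → 1449 ÷ (1819/100) = 144900/1819 ≈ 79.659
Retention S: 1000/CN − 10 with CN=79.659 → S = 3700/1449 ≈ 2.553 in
Initial abstraction Ia = S/5 = (3700/1449)/5 = 740/1449 ≈ 0.511 in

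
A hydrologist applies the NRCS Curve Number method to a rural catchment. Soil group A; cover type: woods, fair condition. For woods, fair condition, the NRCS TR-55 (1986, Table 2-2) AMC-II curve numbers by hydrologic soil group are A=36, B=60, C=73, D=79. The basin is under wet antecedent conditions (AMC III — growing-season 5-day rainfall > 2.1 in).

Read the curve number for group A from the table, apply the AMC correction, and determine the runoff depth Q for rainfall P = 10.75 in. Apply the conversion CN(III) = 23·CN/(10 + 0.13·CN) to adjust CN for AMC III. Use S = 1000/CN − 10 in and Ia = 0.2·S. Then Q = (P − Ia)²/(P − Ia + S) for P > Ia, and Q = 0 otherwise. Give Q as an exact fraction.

NRCS table: woods, fair condition, soil group A → CN(II) = 36
CN(III) from CN(II)=36: (23·36)/(10 + 0.13·36) = 20700/367 ≈ 56.403
Max retention: S = 1000/(20700/367) − 10 = 1600/207 in (≈ 7.729 in)
Initial abstraction Ia = S/5 = (1600/207)/5 = 320/207 ≈ 1.546 in
Since P=10.750 > Ia=1.546: effective rainfall P−Ia = 7621/828 in
Q: (7621/828)² ÷ (14021/828) = 58079641/11609388 in (≈ 5.003 in)

Q = 58079641/11609388 in ≈ 5.003 in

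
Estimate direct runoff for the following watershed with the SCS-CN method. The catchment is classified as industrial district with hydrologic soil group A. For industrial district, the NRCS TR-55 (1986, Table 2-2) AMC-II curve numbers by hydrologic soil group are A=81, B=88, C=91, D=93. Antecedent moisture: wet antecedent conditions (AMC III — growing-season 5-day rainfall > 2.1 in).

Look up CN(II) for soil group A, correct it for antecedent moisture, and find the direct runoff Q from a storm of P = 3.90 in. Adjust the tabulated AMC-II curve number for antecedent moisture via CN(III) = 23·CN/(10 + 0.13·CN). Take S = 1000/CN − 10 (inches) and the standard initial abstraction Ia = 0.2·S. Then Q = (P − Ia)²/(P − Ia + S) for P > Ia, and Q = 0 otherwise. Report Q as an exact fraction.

NRCS table: industrial district, soil group A → CN(II) = 81
Wet (AMC III): CN(III) = 23·81/(10 + 0.13·81) = 1863/(2053/100) = 186300/2053 ≈ 90.745
S = 1000/(186300/2053) − 10 = 1900/1863 in ≈ 1.020 in
Ia = 0.2·(1900/1863) = 380/1863 in ≈ 0.204 in
P − Ia = 3.900 − 0.204 = 68857/18630 ≈ 3.696 in (> 0, runoff occurs)
Runoff Q = (P−Ia)²/(P−Ia+S) = (3.696)²/(3.696+1.020) = 4741286449/1636775910 ≈ 2.897 in

Q = 4741286449/1636775910 in ≈ 2.897 in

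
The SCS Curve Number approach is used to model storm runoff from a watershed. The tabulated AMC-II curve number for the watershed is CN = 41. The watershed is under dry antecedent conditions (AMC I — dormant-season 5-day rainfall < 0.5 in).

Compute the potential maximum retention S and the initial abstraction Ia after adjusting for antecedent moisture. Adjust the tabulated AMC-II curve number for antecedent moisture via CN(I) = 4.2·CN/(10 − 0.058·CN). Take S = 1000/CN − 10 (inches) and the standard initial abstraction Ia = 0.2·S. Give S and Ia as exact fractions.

S = 29500/861 in ≈ 34.262 in; Ia = 5900/861 in ≈ 6.852 in

Dry (AMC I): CN(I) = 4.2·41/(10 − 0.058·41) = (861/5)/(3811/500) = 86100/3811 ≈ 22.592
Max retention: S = 1000/(86100/3811) − 10 = 29500/861 in (≈ 34.262 in)
Ia = 0.2S: 0.2·34.262 = 6.852 in (exactly 5900/861)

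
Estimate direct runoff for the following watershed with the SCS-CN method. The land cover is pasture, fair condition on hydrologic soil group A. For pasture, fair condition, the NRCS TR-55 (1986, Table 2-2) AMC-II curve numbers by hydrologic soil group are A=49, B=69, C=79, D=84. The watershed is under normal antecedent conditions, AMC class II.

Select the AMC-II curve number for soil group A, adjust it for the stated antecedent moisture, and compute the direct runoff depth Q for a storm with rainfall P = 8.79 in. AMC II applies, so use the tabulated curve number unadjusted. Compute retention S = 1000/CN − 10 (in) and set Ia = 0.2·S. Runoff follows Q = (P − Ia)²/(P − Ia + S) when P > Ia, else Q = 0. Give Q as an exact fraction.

NRCS table: pasture, fair condition, soil group A → CN(II) = 49
CN(II) = 49; AMC II needs no correction.
Retention S: 1000/CN − 10 with CN=49.000 → S = 510/49 ≈ 10.408 in
Ia = 0.2S: 0.2·10.408 = 2.082 in (exactly 102/49)
Since P=8.790 > Ia=2.082: effective rainfall P−Ia = 32871/4900 in
Q: (32871/4900)² ÷ (83871/4900) = 120055849/45663100 in (≈ 2.629 in)

Q = 120055849/45663100 in ≈ 2.629 in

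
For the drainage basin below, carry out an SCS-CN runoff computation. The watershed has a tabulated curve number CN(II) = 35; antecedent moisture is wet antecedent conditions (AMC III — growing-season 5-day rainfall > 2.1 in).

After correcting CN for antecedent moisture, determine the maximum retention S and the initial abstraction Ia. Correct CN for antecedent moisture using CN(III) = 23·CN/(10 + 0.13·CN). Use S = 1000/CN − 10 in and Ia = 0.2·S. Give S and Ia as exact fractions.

Wet (AMC III): CN(III) = 23·35/(10 + 0.13·35) = 805/(291/20) = 16100/291 ≈ 55.326
Max retention: S = 1000/(16100/291) − 10 = 1300/161 in (≈ 8.075 in)
Ia = 0.2S: 0.2·8.075 = 1.615 in (exactly 260/161)

S = 1300/161 in ≈ 8.075 in; Ia = 260/161 in ≈ 1.615 in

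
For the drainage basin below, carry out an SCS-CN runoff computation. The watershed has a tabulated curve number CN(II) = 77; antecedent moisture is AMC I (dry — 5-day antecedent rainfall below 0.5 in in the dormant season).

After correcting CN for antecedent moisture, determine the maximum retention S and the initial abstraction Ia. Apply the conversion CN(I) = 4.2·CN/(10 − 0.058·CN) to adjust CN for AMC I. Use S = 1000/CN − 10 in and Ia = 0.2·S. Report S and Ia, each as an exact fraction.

S = 11500/1617 in ≈ 7.112 in; Ia = 2300/1617 in ≈ 1.422 in

CN(I) from CN(II)=77: (4.2·77)/(10 − 0.058·77) = 161700/2767 ≈ 58.439
S = 1000/(161700/2767) − 10 = 11500/1617 in ≈ 7.112 in
Ia = 0.2·(11500/1617) = 2300/1617 in ≈ 1.422 in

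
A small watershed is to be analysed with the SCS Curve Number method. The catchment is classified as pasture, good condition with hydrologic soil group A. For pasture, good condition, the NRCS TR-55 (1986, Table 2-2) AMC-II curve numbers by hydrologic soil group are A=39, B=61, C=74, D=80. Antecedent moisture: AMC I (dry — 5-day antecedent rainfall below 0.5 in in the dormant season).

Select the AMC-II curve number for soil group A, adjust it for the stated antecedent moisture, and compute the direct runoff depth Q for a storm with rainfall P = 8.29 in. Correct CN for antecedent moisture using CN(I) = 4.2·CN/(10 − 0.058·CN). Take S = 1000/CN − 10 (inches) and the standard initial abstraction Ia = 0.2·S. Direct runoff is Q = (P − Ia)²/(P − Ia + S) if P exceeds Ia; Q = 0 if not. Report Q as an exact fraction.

NRCS table: pasture, good condition, soil group A → CN(II) = 39
CN(I) from CN(II)=39: (4.2·39)/(10 − 0.058·39) = 81900/3869 ≈ 21.168
Retention S: 1000/CN − 10 with CN=21.168 → S = 30500/819 ≈ 37.241 in
Ia = 0.2·(30500/819) = 6100/819 in ≈ 7.448 in
P − Ia = 8.290 − 7.448 = 68951/81900 ≈ 0.842 in (> 0, runoff occurs)
Q = (68951/81900)²/((68951/81900) + 30500/819) = (4754240401/6707610000)/(3118951/81900) = 4754240401/255442086900 in ≈ 0.019 in

Q = 4754240401/255442086900 in ≈ 0.019 in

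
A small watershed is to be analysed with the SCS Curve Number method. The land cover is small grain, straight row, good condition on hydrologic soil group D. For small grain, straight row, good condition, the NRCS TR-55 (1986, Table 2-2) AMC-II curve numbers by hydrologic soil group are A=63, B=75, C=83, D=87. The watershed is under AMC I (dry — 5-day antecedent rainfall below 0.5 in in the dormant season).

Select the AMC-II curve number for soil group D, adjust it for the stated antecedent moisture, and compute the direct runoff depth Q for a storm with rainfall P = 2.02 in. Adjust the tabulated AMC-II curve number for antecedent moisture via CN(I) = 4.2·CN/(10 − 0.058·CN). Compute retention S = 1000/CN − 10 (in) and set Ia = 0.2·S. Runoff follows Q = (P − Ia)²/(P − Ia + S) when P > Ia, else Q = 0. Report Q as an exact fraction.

Q = 14286703729/40607541450 in ≈ 0.352 in

NRCS table: small grain, straight row, good condition, soil group D → CN(II) = 87
CN(I) from CN(II)=87: (4.2·87)/(10 − 0.058·87) = 182700/2477 ≈ 73.759
Max retention: S = 1000/(182700/2477) − 10 = 6500/1827 in (≈ 3.558 in)
Ia = 0.2S: 0.2·3.558 = 0.712 in (exactly 1300/1827)
P − Ia = 2.020 − 0.712 = 119527/91350 ≈ 1.308 in (> 0, runoff occurs)
Q = (119527/91350)²/((119527/91350) + 6500/1827) = (14286703729/8344822500)/(444527/91350) = 14286703729/40607541450 in ≈ 0.352 in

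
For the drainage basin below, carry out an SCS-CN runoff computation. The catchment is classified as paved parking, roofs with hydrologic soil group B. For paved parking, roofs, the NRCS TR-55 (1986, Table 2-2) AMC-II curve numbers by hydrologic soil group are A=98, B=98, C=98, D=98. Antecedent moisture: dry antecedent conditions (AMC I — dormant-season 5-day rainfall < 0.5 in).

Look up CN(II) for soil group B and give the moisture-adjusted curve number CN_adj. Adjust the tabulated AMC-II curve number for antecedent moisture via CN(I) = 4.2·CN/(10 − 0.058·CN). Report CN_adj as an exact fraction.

CN_adj = 102900/1079 ≈ 95.366

NRCS table: paved parking, roofs, soil group B → CN(II) = 98
Dry (AMC I): CN(I) = 4.2·98/(10 − 0.058·98) = (2058/5)/(1079/250) = 102900/1079 ≈ 95.366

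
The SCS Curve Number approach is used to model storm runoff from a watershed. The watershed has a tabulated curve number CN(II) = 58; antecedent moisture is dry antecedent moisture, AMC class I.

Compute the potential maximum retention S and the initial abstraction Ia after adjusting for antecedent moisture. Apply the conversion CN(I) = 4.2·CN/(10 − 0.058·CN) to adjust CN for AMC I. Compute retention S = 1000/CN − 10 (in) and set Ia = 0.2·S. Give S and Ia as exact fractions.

Adjust CN=58 to AMC I: 4.2·58/(10 − 0.058·58) → (1218/5) ÷ (1659/250) = 2900/79 ≈ 36.709
S = 1000/(2900/79) − 10 = 500/29 in ≈ 17.241 in
Ia = 0.2S: 0.2·17.241 = 3.448 in (exactly 100/29)

S = 500/29 in ≈ 17.241 in; Ia = 100/29 in ≈ 3.448 in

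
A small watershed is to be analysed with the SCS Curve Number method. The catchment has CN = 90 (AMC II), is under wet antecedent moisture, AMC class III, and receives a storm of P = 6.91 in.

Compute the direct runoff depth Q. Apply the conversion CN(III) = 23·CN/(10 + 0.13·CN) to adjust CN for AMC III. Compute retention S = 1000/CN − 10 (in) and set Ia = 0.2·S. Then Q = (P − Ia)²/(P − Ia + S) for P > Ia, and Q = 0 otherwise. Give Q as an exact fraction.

CN(III) from CN(II)=90: (23·90)/(10 + 0.13·90) = 20700/217 ≈ 95.392
Retention S: 1000/CN − 10 with CN=95.392 → S = 100/207 ≈ 0.483 in
Ia = 0.2·(100/207) = 20/207 in ≈ 0.097 in
Excess rainfall: 6.910 − 0.097 = 6.813 in; P > Ia so Q > 0
Runoff Q = (P−Ia)²/(P−Ia+S) = (6.813)²/(6.813+0.483) = 19891435369/3126465900 ≈ 6.362 in

Q = 19891435369/3126465900 in ≈ 6.362 in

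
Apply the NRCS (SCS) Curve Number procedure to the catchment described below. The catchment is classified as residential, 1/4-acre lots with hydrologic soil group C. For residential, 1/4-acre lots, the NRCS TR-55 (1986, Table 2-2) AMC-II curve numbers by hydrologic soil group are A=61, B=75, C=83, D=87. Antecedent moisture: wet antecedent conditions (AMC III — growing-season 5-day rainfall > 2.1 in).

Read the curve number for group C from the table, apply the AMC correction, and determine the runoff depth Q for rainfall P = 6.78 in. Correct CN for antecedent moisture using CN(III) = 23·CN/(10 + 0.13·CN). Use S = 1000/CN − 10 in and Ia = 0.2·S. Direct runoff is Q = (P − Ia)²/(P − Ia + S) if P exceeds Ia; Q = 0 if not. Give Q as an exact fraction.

NRCS table: residential, 1/4-acre lots, soil group C → CN(II) = 83
Adjust CN=83 to AMC III: 23·83/(10 + 0.13·83) → 1909 ÷ (2079/100) = 190900/2079 ≈ 91.823
Retention S: 1000/CN − 10 with CN=91.823 → S = 1700/1909 ≈ 0.891 in
Ia = 0.2·(1700/1909) = 340/1909 in ≈ 0.178 in
Excess rainfall: 6.780 − 0.178 = 6.602 in; P > Ia so Q > 0
Runoff Q = (P−Ia)²/(P−Ia+S) = (6.602)²/(6.602+0.891) = 397090282801/68261162950 ≈ 5.817 in

Q = 397090282801/68261162950 in ≈ 5.817 in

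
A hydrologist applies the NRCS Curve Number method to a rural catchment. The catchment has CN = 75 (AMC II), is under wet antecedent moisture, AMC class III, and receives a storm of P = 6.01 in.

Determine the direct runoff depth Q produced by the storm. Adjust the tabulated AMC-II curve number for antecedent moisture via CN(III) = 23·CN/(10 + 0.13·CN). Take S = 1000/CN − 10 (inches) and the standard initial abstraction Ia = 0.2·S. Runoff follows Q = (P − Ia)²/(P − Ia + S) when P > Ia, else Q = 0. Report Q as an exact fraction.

Wet (AMC III): CN(III) = 23·75/(10 + 0.13·75) = 1725/(79/4) = 6900/79 ≈ 87.342
S = 1000/(6900/79) − 10 = 100/69 in ≈ 1.449 in
Initial abstraction Ia = S/5 = (100/69)/5 = 20/69 ≈ 0.290 in
Excess rainfall: 6.010 − 0.290 = 5.720 in; P > Ia so Q > 0
Runoff Q = (P−Ia)²/(P−Ia+S) = (5.720)²/(5.720+1.449) = 1557801961/341336100 ≈ 4.564 in

Q = 1557801961/341336100 in ≈ 4.564 in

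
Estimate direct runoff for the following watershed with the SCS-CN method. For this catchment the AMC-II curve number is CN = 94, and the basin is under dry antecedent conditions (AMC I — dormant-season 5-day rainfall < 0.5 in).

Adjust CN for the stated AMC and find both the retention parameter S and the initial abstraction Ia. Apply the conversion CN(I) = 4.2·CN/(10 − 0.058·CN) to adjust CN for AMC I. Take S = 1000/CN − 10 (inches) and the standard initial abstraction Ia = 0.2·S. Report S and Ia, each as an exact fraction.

Adjust CN=94 to AMC I: 4.2·94/(10 − 0.058·94) → (1974/5) ÷ (1137/250) = 32900/379 ≈ 86.807
Max retention: S = 1000/(32900/379) − 10 = 500/329 in (≈ 1.520 in)
Ia = 0.2S: 0.2·1.520 = 0.304 in (exactly 100/329)

S = 500/329 in ≈ 1.520 in; Ia = 100/329 in ≈ 0.304 in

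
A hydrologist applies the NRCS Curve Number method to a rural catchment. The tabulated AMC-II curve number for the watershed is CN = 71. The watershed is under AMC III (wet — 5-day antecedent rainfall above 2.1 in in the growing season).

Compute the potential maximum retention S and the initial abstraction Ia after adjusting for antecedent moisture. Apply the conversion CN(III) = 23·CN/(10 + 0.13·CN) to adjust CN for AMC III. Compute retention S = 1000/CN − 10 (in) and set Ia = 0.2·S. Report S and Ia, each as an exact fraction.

Adjust CN=71 to AMC III: 23·71/(10 + 0.13·71) → 1633 ÷ (1923/100) = 163300/1923 ≈ 84.919
Max retention: S = 1000/(163300/1923) − 10 = 2900/1633 in (≈ 1.776 in)
Ia = 0.2S: 0.2·1.776 = 0.355 in (exactly 580/1633)

S = 2900/1633 in ≈ 1.776 in; Ia = 580/1633 in ≈ 0.355 in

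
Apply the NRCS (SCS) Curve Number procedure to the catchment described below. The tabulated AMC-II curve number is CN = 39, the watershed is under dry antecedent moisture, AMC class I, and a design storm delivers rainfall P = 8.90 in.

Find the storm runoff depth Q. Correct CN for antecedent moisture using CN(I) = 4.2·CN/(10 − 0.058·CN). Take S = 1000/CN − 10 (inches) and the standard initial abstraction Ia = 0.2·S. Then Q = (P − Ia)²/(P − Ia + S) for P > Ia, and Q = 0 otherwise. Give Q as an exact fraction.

Q = 141395881/2595337290 in ≈ 0.054 in

Dry (AMC I): CN(I) = 4.2·39/(10 − 0.058·39) = (819/5)/(3869/500) = 81900/3869 ≈ 21.168
Retention S: 1000/CN − 10 with CN=21.168 → S = 30500/819 ≈ 37.241 in
Ia = 0.2·(30500/819) = 6100/819 in ≈ 7.448 in
P − Ia = 8.900 − 7.448 = 11891/8190 ≈ 1.452 in (> 0, runoff occurs)
Runoff Q = (P−Ia)²/(P−Ia+S) = (1.452)²/(1.452+37.241) = 141395881/2595337290 ≈ 0.054 in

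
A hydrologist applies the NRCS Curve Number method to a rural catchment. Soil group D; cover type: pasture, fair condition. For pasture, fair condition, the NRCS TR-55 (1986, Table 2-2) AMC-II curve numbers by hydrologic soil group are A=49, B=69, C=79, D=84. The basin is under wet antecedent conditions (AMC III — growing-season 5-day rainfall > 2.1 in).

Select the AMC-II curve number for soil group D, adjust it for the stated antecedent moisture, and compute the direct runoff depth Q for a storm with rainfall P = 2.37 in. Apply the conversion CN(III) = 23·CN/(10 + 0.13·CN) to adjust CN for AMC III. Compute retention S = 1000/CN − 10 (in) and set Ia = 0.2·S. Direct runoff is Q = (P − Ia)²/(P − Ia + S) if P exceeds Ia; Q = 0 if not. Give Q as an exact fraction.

NRCS table: pasture, fair condition, soil group D → CN(II) = 84
Adjust CN=84 to AMC III: 23·84/(10 + 0.13·84) → 1932 ÷ (523/25) = 48300/523 ≈ 92.352
Retention S: 1000/CN − 10 with CN=92.352 → S = 400/483 ≈ 0.828 in
Ia = 0.2·(400/483) = 80/483 in ≈ 0.166 in
Excess rainfall: 2.370 − 0.166 = 2.204 in; P > Ia so Q > 0
Q = (106471/48300)²/((106471/48300) + 400/483) = (11336073841/2332890000)/(146471/48300) = 11336073841/7074549300 in ≈ 1.602 in

Q = 11336073841/7074549300 in ≈ 1.602 in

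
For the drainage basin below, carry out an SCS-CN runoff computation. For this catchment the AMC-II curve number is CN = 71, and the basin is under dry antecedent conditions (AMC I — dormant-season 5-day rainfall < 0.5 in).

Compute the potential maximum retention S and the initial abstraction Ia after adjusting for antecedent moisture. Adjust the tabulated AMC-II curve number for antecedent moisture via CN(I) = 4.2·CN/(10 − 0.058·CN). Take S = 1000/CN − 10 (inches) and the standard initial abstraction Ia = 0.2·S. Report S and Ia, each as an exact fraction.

CN(I) from CN(II)=71: (4.2·71)/(10 − 0.058·71) = 149100/2941 ≈ 50.697
Retention S: 1000/CN − 10 with CN=50.697 → S = 14500/1491 ≈ 9.725 in
Ia = 0.2·(14500/1491) = 2900/1491 in ≈ 1.945 in

S = 14500/1491 in ≈ 9.725 in; Ia = 2900/1491 in ≈ 1.945 in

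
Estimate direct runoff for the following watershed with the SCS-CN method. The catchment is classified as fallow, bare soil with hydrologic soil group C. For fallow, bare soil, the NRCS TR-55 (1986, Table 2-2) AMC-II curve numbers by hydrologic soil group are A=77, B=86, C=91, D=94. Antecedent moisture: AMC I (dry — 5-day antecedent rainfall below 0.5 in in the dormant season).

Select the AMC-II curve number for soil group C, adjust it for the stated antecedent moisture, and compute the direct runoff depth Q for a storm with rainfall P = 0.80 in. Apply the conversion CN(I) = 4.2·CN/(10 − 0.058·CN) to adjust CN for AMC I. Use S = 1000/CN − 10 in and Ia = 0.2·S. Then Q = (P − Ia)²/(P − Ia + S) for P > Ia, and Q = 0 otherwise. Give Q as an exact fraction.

Q = 274576/6806345 in ≈ 0.040 in

NRCS table: fallow, bare soil, soil group C → CN(II) = 91
Adjust CN=91 to AMC I: 4.2·91/(10 − 0.058·91) → (1911/5) ÷ (2361/500) = 63700/787 ≈ 80.940
S = 1000/(63700/787) − 10 = 1500/637 in ≈ 2.355 in
Ia = 0.2·(1500/637) = 300/637 in ≈ 0.471 in
Excess rainfall: 0.800 − 0.471 = 0.329 in; P > Ia so Q > 0
Runoff Q = (P−Ia)²/(P−Ia+S) = (0.329)²/(0.329+2.355) = 274576/6806345 ≈ 0.040 in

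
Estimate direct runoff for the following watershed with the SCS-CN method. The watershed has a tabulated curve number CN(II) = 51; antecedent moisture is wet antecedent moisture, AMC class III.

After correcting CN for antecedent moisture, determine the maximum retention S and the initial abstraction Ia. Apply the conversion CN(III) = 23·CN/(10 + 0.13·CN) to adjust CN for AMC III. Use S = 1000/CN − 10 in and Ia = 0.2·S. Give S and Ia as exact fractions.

S = 4900/1173 in ≈ 4.177 in; Ia = 980/1173 in ≈ 0.835 in

CN(III) from CN(II)=51: (23·51)/(10 + 0.13·51) = 117300/1663 ≈ 70.535
S = 1000/(117300/1663) − 10 = 4900/1173 in ≈ 4.177 in
Ia = 0.2S: 0.2·4.177 = 0.835 in (exactly 980/1173)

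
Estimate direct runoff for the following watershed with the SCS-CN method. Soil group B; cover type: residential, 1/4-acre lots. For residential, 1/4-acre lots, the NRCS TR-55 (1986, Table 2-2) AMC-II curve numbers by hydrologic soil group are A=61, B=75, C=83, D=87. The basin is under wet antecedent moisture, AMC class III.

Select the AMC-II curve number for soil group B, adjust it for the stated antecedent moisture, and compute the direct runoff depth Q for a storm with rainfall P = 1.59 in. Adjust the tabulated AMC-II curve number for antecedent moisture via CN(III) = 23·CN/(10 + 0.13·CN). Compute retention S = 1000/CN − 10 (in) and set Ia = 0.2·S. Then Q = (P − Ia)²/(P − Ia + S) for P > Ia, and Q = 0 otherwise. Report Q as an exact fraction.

Q = 80478841/130899900 in ≈ 0.615 in

NRCS table: residential, 1/4-acre lots, soil group B → CN(II) = 75
CN(III) from CN(II)=75: (23·75)/(10 + 0.13·75) = 6900/79 ≈ 87.342
S = 1000/(6900/79) − 10 = 100/69 in ≈ 1.449 in
Initial abstraction Ia = S/5 = (100/69)/5 = 20/69 ≈ 0.290 in
Excess rainfall: 1.590 − 0.290 = 1.300 in; P > Ia so Q > 0
Q: (8971/6900)² ÷ (18971/6900) = 80478841/130899900 in (≈ 0.615 in)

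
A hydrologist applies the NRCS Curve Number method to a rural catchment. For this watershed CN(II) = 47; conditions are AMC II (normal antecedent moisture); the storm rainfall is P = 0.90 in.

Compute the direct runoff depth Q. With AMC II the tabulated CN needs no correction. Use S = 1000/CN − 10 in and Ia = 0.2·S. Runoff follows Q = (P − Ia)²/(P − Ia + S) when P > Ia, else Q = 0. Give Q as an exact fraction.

Q = 0 in ≈ 0.000 in

CN(II) = 47; AMC II needs no correction.
S = 1000/47 − 10 = 530/47 in ≈ 11.277 in
Ia = 0.2S: 0.2·11.277 = 2.255 in (exactly 106/47)
P = 0.900 ≤ Ia = 2.255 in: entire storm abstracted, Q = 0.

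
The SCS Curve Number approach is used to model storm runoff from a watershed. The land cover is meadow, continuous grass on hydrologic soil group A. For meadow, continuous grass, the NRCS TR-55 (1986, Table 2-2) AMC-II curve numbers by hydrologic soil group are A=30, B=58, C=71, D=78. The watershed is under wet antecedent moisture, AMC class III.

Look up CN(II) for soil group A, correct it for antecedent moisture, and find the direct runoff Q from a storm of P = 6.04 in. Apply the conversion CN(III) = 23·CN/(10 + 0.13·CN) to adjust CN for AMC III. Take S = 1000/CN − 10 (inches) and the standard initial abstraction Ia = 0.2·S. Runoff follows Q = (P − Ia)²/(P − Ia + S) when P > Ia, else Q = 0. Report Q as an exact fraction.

Q = 47872561/42122775 in ≈ 1.137 in

NRCS table: meadow, continuous grass, soil group A → CN(II) = 30
Wet (AMC III): CN(III) = 23·30/(10 + 0.13·30) = 690/(139/10) = 6900/139 ≈ 49.640
Retention S: 1000/CN − 10 with CN=49.640 → S = 700/69 ≈ 10.145 in
Ia = 0.2S: 0.2·10.145 = 2.029 in (exactly 140/69)
P − Ia = 6.040 − 2.029 = 6919/1725 ≈ 4.011 in (> 0, runoff occurs)
Q = (6919/1725)²/((6919/1725) + 700/69) = (47872561/2975625)/(24419/1725) = 47872561/42122775 in ≈ 1.137 in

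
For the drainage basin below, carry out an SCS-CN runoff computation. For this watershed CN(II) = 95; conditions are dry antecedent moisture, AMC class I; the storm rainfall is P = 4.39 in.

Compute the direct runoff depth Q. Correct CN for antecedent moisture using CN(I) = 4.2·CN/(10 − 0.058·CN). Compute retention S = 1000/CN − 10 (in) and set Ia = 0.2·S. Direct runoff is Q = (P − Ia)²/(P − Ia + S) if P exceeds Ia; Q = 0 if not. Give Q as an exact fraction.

Q = 27278155921/8584923900 in ≈ 3.177 in

Dry (AMC I): CN(I) = 4.2·95/(10 − 0.058·95) = 399/(449/100) = 39900/449 ≈ 88.864
Max retention: S = 1000/(39900/449) − 10 = 500/399 in (≈ 1.253 in)
Ia = 0.2S: 0.2·1.253 = 0.251 in (exactly 100/399)
Since P=4.390 > Ia=0.251: effective rainfall P−Ia = 165161/39900 in
Q: (165161/39900)² ÷ (215161/39900) = 27278155921/8584923900 in (≈ 3.177 in)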